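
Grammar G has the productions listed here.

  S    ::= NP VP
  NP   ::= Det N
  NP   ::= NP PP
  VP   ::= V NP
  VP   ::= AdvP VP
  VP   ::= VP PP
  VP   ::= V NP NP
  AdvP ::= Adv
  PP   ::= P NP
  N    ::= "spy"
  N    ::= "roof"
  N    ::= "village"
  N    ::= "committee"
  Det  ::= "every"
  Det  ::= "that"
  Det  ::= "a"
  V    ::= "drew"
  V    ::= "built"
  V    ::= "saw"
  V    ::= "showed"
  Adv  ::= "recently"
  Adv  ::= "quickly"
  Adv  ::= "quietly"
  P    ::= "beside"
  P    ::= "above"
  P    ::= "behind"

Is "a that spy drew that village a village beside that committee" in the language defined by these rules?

A Det word can never sit immediately before a Det word in any string this grammar generates, so the substring 'a that' rules out a derivation.

Ungrammatical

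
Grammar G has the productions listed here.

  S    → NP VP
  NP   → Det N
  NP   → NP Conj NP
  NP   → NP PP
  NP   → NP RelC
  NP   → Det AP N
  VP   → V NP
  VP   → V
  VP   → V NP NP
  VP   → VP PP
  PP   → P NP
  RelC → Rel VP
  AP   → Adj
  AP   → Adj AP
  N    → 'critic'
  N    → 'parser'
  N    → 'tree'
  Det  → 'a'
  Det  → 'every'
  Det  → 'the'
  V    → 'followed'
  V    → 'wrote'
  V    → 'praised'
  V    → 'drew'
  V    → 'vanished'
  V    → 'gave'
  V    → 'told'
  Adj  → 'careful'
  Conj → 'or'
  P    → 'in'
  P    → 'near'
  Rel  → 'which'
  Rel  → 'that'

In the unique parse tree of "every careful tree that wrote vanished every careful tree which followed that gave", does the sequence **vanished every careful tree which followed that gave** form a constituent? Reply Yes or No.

[S [NP [NP [Det every] [AP [Adj careful]] [N tree]] [RelC [Rel that] [VP [V wrote]]]] [VP [V vanished] [NP [NP [NP [Det every] [AP [Adj careful]] [N tree]] [RelC [Rel which] [VP [V followed]]]] [RelC [Rel that] [VP [V gave]]]]]]
The words 'vanished every careful tree which followed that gave' are exhaustively dominated by a single VP node (built by VP → V NP), so they form a constituent.

Yes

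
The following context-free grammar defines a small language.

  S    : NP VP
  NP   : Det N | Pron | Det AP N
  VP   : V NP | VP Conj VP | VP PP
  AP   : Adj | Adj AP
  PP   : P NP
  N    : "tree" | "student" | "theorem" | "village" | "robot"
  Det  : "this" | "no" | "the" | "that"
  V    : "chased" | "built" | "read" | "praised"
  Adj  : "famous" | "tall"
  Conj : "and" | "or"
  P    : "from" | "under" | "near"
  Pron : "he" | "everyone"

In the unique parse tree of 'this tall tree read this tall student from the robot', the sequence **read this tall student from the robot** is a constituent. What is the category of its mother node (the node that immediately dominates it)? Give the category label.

S

S
  NP
    Det: this
    AP
      Adj: tall
    N: tree
  VP
    VP
      V: read
      NP
        Det: this
        AP
          Adj: tall
        N: student
    PP
      P: from
      NP
        Det: the
        N: robot
The span 'read this tall student from the robot' is the VP node built by VP → VP PP.
Its mother is the S built by S → NP VP.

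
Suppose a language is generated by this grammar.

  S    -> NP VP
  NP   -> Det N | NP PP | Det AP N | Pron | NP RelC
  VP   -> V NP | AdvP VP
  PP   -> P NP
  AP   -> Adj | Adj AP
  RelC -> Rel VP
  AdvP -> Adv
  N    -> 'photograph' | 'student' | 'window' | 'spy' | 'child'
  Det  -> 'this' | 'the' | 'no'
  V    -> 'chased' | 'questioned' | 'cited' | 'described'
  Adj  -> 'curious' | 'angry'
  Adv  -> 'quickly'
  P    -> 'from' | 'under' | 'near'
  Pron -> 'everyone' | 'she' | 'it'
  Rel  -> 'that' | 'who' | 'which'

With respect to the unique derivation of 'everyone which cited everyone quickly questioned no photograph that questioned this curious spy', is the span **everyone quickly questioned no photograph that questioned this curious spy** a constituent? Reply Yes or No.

[S [NP [NP [Pron everyone]] [RelC [Rel which] [VP [V cited] [NP [Pron everyone]]]]] [VP [AdvP [Adv quickly]] [VP [V questioned] [NP [NP [Det no] [N photograph]] [RelC [Rel that] [VP [V questioned] [NP [Det this] [AP [Adj curious]] [N spy]]]]]]]]
The smallest constituent containing 'everyone quickly questioned no photograph that questioned this curious spy' is the S spanning 'everyone which cited everyone quickly questioned no photograph that questioned this curious spy'; no single node in the tree dominates exactly the given words.

No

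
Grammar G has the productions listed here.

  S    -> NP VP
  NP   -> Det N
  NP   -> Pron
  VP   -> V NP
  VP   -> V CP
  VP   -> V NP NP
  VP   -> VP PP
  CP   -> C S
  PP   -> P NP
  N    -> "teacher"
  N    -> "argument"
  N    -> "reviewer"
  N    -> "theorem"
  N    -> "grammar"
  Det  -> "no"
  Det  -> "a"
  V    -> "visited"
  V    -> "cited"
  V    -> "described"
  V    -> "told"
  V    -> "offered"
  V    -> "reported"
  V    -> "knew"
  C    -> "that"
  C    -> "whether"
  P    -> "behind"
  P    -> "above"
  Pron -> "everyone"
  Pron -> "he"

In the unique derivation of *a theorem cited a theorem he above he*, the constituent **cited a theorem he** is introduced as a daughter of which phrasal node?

VP

[S [NP [Det a] [N theorem]] [VP [VP [V cited] [NP [Det a] [N theorem]] [NP [Pron he]]] [PP [P above] [NP [Pron he]]]]]
The span 'cited a theorem he' is the VP node built by VP → V NP NP.
Its mother is the VP built by VP → VP PP.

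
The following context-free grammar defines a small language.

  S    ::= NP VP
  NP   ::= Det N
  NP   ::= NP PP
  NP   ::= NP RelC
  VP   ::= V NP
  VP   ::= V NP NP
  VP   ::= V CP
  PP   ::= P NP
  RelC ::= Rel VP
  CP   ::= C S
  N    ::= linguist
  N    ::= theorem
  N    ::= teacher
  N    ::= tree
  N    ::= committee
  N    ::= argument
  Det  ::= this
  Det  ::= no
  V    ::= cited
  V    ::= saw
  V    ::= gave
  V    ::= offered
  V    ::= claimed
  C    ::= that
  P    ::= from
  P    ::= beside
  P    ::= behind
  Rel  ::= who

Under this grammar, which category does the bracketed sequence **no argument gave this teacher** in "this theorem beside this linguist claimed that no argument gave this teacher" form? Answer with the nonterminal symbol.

S
  NP
    NP
      Det: this
      N: theorem
    PP
      P: beside
      NP
        Det: this
        N: linguist
  VP
    V: claimed
    CP
      C: that
      S
        NP
          Det: no
          N: argument
        VP
          V: gave
          NP
            Det: this
            N: teacher
The span 'no argument gave this teacher' is the S node built by S → NP VP.

S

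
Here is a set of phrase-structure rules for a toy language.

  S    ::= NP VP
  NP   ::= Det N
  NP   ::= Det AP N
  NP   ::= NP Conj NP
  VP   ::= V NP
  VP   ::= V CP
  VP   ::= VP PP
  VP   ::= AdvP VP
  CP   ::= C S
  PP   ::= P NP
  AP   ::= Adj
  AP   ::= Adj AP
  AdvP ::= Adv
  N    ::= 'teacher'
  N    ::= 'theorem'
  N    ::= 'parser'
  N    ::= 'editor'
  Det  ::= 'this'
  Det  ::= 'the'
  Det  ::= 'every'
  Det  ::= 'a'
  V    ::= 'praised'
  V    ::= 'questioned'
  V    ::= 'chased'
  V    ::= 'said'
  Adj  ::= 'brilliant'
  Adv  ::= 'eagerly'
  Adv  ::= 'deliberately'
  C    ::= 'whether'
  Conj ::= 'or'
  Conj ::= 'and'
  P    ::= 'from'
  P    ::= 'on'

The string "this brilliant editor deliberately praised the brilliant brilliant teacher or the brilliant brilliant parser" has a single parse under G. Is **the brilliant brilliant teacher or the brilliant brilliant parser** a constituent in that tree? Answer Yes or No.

[S [NP [Det this] [AP [Adj brilliant]] [N editor]] [VP [AdvP [Adv deliberately]] [VP [V praised] [NP [NP [Det the] [AP [Adj brilliant] [AP [Adj brilliant]]] [N teacher]] [Conj or] [NP [Det the] [AP [Adj brilliant] [AP [Adj brilliant]]] [N parser]]]]]]
The words 'the brilliant brilliant teacher or the brilliant brilliant parser' are exhaustively dominated by a single NP node (built by NP → NP Conj NP), so they form a constituent.

Yes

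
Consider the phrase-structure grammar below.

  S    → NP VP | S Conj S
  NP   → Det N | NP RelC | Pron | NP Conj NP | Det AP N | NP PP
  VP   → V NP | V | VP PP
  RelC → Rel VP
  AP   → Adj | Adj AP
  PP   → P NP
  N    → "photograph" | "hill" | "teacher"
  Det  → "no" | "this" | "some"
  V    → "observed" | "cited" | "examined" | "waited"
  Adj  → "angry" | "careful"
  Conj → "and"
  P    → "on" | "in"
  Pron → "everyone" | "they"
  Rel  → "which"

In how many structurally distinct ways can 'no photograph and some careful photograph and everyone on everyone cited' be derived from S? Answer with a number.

Two of the 5 distinct bracketings:
[S [NP [NP [Det no] [N photograph]] [Conj and] [NP [NP [Det some] [AP [Adj careful]] [N photograph]] [Conj and] [NP [NP [Pron everyone]] [PP [P on] [NP [Pron everyone]]]]]] [VP [V cited]]]
[S [NP [NP [Det no] [N photograph]] [Conj and] [NP [NP [NP [Det some] [AP [Adj careful]] [N photograph]] [Conj and] [NP [Pron everyone]]] [PP [P on] [NP [Pron everyone]]]]] [VP [V cited]]]
The trees differ in how a recursive rule is bracketed over the same span.

5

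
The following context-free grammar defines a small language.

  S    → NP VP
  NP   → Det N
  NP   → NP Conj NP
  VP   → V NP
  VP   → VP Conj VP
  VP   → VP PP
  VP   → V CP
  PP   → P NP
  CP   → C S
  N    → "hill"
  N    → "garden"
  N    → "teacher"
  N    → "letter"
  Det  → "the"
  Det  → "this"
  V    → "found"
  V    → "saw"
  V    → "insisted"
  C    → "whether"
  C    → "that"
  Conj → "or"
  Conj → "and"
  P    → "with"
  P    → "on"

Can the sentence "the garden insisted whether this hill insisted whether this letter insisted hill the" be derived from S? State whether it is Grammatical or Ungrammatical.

Ungrammatical

A V word can never sit immediately before an N word in any string this grammar generates, so the substring 'insisted hill' rules out a derivation.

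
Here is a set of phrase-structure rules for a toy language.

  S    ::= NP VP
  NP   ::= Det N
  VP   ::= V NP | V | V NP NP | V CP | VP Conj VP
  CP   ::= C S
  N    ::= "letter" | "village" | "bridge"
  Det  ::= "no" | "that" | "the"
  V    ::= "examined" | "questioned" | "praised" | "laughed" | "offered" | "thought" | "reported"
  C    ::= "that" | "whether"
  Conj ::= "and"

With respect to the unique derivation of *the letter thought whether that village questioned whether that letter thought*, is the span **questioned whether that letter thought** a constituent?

Yes

[S [NP [Det the] [N letter]] [VP [V thought] [CP [C whether] [S [NP [Det that] [N village]] [VP [V questioned] [CP [C whether] [S [NP [Det that] [N letter]] [VP [V thought]]]]]]]]]
The words 'questioned whether that letter thought' are exhaustively dominated by a single VP node (built by VP → V CP), so they form a constituent.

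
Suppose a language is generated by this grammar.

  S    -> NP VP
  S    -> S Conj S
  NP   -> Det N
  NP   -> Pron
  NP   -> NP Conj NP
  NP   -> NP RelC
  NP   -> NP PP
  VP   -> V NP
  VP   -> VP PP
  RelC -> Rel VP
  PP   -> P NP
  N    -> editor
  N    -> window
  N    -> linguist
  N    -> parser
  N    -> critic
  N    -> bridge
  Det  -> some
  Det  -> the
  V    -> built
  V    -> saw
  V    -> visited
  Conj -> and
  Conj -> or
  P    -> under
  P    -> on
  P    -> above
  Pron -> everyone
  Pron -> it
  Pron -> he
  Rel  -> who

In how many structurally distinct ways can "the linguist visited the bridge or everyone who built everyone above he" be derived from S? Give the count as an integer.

9

Two of the 9 distinct bracketings:
[S [NP [Det the] [N linguist]] [VP [V visited] [NP [NP [Det the] [N bridge]] [Conj or] [NP [NP [Pron everyone]] [RelC [Rel who] [VP [V built] [NP [NP [Pron everyone]] [PP [P above] [NP [Pron he]]]]]]]]]]
[S [NP [Det the] [N linguist]] [VP [V visited] [NP [NP [Det the] [N bridge]] [Conj or] [NP [NP [Pron everyone]] [RelC [Rel who] [VP [VP [V built] [NP [Pron everyone]]] [PP [P above] [NP [Pron he]]]]]]]]]
The difference turns on whether NP → NP PP is used at the relevant span, versus an alternative expansion of NP.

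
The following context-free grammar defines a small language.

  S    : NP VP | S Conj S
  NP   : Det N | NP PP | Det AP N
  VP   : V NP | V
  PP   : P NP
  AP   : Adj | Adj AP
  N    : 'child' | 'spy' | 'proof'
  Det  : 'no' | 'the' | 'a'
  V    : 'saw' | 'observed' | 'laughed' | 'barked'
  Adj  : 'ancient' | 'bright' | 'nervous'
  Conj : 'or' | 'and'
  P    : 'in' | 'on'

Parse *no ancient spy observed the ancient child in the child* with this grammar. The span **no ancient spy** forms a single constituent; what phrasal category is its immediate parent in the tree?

[S [NP [Det no] [AP [Adj ancient]] [N spy]] [VP [V observed] [NP [NP [Det the] [AP [Adj ancient]] [N child]] [PP [P in] [NP [Det the] [N child]]]]]]
The span 'no ancient spy' is the NP node built by NP → Det AP N.
Its mother is the S built by S → NP VP.

S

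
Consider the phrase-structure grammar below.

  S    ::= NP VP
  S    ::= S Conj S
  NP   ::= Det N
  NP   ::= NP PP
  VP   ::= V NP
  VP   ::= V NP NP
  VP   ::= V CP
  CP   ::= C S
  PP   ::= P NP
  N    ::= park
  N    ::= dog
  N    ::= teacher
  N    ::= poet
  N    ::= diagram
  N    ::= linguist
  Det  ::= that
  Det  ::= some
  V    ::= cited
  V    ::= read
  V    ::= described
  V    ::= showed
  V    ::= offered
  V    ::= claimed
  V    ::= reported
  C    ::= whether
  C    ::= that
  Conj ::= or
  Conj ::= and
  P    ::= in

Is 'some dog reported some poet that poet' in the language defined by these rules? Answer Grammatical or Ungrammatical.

[S [NP [Det some] [N dog]] [VP [V reported] [NP [Det some] [N poet]] [NP [Det that] [N poet]]]]
Each bracket corresponds to one application of a listed rule, so the string is derivable from S.

Grammatical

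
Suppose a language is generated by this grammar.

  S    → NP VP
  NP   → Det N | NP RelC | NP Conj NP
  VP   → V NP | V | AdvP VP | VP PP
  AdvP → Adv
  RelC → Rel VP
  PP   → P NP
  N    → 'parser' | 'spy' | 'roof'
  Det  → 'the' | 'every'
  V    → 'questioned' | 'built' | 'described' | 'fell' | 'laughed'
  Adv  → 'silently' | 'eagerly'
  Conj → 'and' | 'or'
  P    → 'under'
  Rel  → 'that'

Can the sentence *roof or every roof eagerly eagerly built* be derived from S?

Ungrammatical

For S → NP VP, no prefix of the string parses as an NP.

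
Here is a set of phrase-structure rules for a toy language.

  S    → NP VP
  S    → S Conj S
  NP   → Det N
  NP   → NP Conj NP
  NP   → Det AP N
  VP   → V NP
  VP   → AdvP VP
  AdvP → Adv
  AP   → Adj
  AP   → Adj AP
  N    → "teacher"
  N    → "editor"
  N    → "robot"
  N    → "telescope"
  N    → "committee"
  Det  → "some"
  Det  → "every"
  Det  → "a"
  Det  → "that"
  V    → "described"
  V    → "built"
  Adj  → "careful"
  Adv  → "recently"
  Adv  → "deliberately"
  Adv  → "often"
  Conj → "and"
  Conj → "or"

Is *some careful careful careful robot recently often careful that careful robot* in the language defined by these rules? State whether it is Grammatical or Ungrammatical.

Ungrammatical

An Adv word can never sit immediately before an Adj word in any string this grammar generates, so the substring 'often careful' rules out a derivation.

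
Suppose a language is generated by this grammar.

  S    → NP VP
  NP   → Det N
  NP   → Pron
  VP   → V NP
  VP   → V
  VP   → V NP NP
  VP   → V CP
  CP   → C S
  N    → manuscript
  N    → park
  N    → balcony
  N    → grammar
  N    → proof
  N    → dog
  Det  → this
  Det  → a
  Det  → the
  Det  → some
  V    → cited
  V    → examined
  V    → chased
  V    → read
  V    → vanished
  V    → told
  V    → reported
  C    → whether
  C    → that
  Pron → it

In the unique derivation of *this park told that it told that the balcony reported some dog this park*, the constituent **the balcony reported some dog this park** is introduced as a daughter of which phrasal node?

CP

S
  NP
    Det: this
    N: park
  VP
    V: told
    CP
      C: that
      S
        NP
          Pron: it
        VP
          V: told
          CP
            C: that
            S
              NP
                Det: the
                N: balcony
              VP
                V: reported
                NP
                  Det: some
                  N: dog
                NP
                  Det: this
                  N: park
The span 'the balcony reported some dog this park' is the S node built by S → NP VP.
Its mother is the CP built by CP → C S.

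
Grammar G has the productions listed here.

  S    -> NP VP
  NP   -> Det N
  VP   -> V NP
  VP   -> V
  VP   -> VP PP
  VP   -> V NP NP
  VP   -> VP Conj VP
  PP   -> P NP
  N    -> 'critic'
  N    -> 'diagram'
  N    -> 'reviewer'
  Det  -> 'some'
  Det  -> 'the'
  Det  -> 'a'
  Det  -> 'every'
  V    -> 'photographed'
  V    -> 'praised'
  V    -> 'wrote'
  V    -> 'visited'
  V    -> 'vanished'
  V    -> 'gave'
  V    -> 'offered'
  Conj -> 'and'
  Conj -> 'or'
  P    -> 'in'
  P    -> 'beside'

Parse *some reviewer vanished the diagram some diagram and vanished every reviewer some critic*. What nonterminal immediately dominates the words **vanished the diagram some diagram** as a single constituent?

VP

S
  NP
    Det: some
    N: reviewer
  VP
    VP
      V: vanished
      NP
        Det: the
        N: diagram
      NP
        Det: some
        N: diagram
    Conj: and
    VP
      V: vanished
      NP
        Det: every
        N: reviewer
      NP
        Det: some
        N: critic
The span 'vanished the diagram some diagram' is the VP node built by VP → V NP NP.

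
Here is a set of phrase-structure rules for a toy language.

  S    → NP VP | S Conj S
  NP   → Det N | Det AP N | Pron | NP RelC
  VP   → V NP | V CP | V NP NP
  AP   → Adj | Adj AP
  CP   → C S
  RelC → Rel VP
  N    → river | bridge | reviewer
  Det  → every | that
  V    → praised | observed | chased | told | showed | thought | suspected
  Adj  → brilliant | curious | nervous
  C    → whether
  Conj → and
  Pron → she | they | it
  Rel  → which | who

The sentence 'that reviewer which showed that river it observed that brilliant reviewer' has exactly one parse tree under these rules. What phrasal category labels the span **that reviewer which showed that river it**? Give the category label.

S
  NP
    NP
      Det: that
      N: reviewer
    RelC
      Rel: which
      VP
        V: showed
        NP
          Det: that
          N: river
        NP
          Pron: it
  VP
    V: observed
    NP
      Det: that
      AP
        Adj: brilliant
      N: reviewer
The span 'that reviewer which showed that river it' is the NP node built by NP → NP RelC.

NP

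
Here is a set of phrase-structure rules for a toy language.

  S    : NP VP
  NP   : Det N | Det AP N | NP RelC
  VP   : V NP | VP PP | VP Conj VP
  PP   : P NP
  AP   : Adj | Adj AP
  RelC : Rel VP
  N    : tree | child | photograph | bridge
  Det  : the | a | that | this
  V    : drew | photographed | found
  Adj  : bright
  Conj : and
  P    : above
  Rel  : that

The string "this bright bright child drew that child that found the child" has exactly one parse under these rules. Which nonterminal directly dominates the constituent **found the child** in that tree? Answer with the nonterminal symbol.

RelC

[S [NP [Det this] [AP [Adj bright] [AP [Adj bright]]] [N child]] [VP [V drew] [NP [NP [Det that] [N child]] [RelC [Rel that] [VP [V found] [NP [Det the] [N child]]]]]]]
The span 'found the child' is the VP node built by VP → V NP.
Its mother is the RelC built by RelC → Rel VP.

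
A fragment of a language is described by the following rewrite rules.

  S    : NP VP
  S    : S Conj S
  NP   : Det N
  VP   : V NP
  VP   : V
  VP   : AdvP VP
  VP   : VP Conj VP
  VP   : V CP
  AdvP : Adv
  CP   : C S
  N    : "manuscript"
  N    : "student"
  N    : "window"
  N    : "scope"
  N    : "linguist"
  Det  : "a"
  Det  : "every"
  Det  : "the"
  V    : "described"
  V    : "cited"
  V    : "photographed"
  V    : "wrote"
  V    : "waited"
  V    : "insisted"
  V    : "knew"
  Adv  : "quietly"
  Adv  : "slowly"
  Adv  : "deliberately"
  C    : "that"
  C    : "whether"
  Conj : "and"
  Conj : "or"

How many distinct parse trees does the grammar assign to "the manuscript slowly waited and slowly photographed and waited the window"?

7

Two of the 7 distinct bracketings:
[S [NP [Det the] [N manuscript]] [VP [AdvP [Adv slowly]] [VP [VP [V waited]] [Conj and] [VP [AdvP [Adv slowly]] [VP [VP [V photographed]] [Conj and] [VP [V waited] [NP [Det the] [N window]]]]]]]]
[S [NP [Det the] [N manuscript]] [VP [AdvP [Adv slowly]] [VP [VP [V waited]] [Conj and] [VP [VP [AdvP [Adv slowly]] [VP [V photographed]]] [Conj and] [VP [V waited] [NP [Det the] [N window]]]]]]]
The trees differ in how a recursive rule is bracketed over the same span.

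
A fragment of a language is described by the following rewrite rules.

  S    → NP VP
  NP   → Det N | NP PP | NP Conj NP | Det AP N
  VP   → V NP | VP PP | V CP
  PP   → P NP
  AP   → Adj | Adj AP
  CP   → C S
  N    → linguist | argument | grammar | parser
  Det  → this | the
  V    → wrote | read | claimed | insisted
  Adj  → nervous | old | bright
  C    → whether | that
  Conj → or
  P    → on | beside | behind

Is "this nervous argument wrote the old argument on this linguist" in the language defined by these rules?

[S [NP [Det this] [AP [Adj nervous]] [N argument]] [VP [V wrote] [NP [NP [Det the] [AP [Adj old]] [N argument]] [PP [P on] [NP [Det this] [N linguist]]]]]]
Every word is introduced by a lexical rule and the phrasal rules combine the resulting categories into a single S.

Grammatical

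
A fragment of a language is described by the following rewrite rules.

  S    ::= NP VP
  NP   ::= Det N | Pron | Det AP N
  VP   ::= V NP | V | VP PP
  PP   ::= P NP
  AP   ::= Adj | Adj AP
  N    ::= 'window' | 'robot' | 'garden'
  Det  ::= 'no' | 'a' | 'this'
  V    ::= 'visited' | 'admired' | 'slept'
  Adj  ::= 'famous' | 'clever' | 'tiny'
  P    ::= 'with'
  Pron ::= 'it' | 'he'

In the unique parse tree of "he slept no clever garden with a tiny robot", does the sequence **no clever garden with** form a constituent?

No

[S [NP [Pron he]] [VP [VP [V slept] [NP [Det no] [AP [Adj clever]] [N garden]]] [PP [P with] [NP [Det a] [AP [Adj tiny]] [N robot]]]]]
The smallest constituent containing 'no clever garden with' is the VP spanning 'slept no clever garden with a tiny robot'; no single node in the tree dominates exactly the given words.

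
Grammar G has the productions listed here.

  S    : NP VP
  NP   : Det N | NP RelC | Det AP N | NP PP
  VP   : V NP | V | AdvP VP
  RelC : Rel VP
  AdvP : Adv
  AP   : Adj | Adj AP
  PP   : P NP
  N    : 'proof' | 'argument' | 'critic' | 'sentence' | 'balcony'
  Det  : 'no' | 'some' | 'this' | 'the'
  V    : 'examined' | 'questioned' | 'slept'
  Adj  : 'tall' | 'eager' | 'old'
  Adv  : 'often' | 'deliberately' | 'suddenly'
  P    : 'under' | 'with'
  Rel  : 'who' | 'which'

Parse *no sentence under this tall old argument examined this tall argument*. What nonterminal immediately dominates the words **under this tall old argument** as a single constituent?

[S [NP [NP [Det no] [N sentence]] [PP [P under] [NP [Det this] [AP [Adj tall] [AP [Adj old]]] [N argument]]]] [VP [V examined] [NP [Det this] [AP [Adj tall]] [N argument]]]]
The span 'under this tall old argument' is the PP node built by PP → P NP.

PP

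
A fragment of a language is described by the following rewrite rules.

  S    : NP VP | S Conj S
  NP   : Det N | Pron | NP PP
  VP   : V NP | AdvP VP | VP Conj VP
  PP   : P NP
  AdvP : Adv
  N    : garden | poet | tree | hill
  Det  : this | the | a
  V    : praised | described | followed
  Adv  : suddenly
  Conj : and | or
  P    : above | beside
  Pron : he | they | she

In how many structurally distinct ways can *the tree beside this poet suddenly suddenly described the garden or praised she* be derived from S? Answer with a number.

3

Two of the 3 distinct bracketings:
[S [NP [NP [Det the] [N tree]] [PP [P beside] [NP [Det this] [N poet]]]] [VP [AdvP [Adv suddenly]] [VP [AdvP [Adv suddenly]] [VP [VP [V described] [NP [Det the] [N garden]]] [Conj or] [VP [V praised] [NP [Pron she]]]]]]]
[S [NP [NP [Det the] [N tree]] [PP [P beside] [NP [Det this] [N poet]]]] [VP [AdvP [Adv suddenly]] [VP [VP [AdvP [Adv suddenly]] [VP [V described] [NP [Det the] [N garden]]]] [Conj or] [VP [V praised] [NP [Pron she]]]]]]
The trees differ in how a recursive rule is bracketed over the same span.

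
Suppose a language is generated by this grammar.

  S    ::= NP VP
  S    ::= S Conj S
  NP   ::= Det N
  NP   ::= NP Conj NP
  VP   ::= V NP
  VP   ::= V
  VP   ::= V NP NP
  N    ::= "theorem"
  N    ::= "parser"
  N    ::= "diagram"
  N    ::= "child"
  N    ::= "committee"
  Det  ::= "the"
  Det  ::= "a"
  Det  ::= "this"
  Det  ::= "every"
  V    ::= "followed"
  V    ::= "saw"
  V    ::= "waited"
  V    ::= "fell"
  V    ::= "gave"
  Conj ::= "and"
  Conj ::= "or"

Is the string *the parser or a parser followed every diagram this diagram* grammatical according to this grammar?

[S [NP [NP [Det the] [N parser]] [Conj or] [NP [Det a] [N parser]]] [VP [V followed] [NP [Det every] [N diagram]] [NP [Det this] [N diagram]]]]
Each bracket corresponds to one application of a listed rule, so the string is derivable from S.

Grammatical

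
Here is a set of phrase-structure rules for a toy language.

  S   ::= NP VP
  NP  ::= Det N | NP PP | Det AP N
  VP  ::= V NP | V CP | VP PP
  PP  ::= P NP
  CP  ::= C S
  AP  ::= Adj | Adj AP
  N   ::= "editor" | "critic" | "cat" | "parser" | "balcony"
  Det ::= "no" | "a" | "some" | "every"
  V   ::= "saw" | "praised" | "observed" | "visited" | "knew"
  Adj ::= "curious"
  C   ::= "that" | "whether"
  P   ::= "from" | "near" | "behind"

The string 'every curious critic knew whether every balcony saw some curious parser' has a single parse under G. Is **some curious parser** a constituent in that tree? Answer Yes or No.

[S [NP [Det every] [AP [Adj curious]] [N critic]] [VP [V knew] [CP [C whether] [S [NP [Det every] [N balcony]] [VP [V saw] [NP [Det some] [AP [Adj curious]] [N parser]]]]]]]
The words 'some curious parser' are exhaustively dominated by a single NP node (built by NP → Det AP N), so they form a constituent.

Yes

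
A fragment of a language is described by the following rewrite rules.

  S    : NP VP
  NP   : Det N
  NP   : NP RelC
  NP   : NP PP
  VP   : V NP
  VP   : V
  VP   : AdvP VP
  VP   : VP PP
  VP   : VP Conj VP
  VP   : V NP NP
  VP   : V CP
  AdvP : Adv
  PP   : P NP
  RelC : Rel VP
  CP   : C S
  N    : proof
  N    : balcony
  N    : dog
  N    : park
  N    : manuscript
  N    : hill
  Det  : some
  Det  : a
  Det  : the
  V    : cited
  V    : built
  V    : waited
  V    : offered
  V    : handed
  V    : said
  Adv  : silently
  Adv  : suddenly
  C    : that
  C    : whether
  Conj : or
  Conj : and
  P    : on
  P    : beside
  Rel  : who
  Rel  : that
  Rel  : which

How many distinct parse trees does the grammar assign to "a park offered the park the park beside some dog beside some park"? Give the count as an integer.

5

Two of the 5 distinct bracketings:
[S [NP [Det a] [N park]] [VP [VP [V offered] [NP [Det the] [N park]] [NP [Det the] [N park]]] [PP [P beside] [NP [NP [Det some] [N dog]] [PP [P beside] [NP [Det some] [N park]]]]]]]
[S [NP [Det a] [N park]] [VP [VP [VP [V offered] [NP [Det the] [N park]] [NP [Det the] [N park]]] [PP [P beside] [NP [Det some] [N dog]]]] [PP [P beside] [NP [Det some] [N park]]]]]
The difference turns on whether NP → NP PP is used at the relevant span, versus an alternative expansion of NP.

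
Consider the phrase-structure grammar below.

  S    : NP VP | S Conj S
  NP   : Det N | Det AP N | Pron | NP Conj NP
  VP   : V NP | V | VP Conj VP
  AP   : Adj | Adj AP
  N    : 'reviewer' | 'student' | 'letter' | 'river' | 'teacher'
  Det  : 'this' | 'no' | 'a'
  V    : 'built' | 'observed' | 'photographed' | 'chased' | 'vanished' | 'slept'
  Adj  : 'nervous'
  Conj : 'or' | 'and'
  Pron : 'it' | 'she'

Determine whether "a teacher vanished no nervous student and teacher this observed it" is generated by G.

A Conj word can never sit immediately before an N word in any string this grammar generates, so the substring 'and teacher' rules out a derivation.

Ungrammatical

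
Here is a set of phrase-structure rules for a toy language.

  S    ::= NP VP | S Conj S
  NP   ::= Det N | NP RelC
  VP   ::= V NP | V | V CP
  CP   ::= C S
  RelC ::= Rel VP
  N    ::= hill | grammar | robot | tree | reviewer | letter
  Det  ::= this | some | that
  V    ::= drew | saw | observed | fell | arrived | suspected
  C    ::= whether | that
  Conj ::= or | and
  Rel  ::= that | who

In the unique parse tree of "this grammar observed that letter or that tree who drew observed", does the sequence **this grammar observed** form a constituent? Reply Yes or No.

No

[S [S [NP [Det this] [N grammar]] [VP [V observed] [NP [Det that] [N letter]]]] [Conj or] [S [NP [NP [Det that] [N tree]] [RelC [Rel who] [VP [V drew]]]] [VP [V observed]]]]
The smallest constituent containing 'this grammar observed' is the S spanning 'this grammar observed that letter'; no single node in the tree dominates exactly the given words.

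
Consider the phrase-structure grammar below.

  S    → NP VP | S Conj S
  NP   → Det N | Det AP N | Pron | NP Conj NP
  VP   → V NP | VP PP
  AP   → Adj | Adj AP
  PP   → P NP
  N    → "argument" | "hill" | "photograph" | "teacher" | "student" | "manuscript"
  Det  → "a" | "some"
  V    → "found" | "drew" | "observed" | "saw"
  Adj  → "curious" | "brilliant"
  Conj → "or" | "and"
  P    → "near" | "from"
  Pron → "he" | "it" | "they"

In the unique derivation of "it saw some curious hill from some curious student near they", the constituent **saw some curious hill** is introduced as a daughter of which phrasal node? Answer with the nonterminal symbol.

VP

S
  NP
    Pron: it
  VP
    VP
      VP
        V: saw
        NP
          Det: some
          AP
            Adj: curious
          N: hill
      PP
        P: from
        NP
          Det: some
          AP
            Adj: curious
          N: student
    PP
      P: near
      NP
        Pron: they
The span 'saw some curious hill' is the VP node built by VP → V NP.
Its mother is the VP built by VP → VP PP.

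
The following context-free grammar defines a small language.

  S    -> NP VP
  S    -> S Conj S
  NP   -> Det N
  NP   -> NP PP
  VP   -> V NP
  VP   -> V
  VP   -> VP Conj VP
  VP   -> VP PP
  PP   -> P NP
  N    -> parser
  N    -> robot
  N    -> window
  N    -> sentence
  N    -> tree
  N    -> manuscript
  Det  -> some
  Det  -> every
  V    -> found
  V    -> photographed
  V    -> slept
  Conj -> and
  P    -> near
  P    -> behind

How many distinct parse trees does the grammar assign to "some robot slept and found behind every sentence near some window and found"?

7

Two of the 7 distinct bracketings:
[S [NP [Det some] [N robot]] [VP [VP [V slept]] [Conj and] [VP [VP [VP [V found]] [PP [P behind] [NP [NP [Det every] [N sentence]] [PP [P near] [NP [Det some] [N window]]]]]] [Conj and] [VP [V found]]]]]
[S [NP [Det some] [N robot]] [VP [VP [V slept]] [Conj and] [VP [VP [VP [VP [V found]] [PP [P behind] [NP [Det every] [N sentence]]]] [PP [P near] [NP [Det some] [N window]]]] [Conj and] [VP [V found]]]]]
The difference turns on whether NP → NP PP is used at the relevant span, versus an alternative expansion of NP.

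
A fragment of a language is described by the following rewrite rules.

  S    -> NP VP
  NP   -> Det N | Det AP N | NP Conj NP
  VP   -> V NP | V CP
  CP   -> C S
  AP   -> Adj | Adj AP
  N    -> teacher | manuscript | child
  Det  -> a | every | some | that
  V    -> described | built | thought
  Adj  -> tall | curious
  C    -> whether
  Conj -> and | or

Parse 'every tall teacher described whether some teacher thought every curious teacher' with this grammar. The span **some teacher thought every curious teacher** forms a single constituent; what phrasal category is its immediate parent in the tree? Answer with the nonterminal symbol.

CP

S
  NP
    Det: every
    AP
      Adj: tall
    N: teacher
  VP
    V: described
    CP
      C: whether
      S
        NP
          Det: some
          N: teacher
        VP
          V: thought
          NP
            Det: every
            AP
              Adj: curious
            N: teacher
The span 'some teacher thought every curious teacher' is the S node built by S → NP VP.
Its mother is the CP built by CP → C S.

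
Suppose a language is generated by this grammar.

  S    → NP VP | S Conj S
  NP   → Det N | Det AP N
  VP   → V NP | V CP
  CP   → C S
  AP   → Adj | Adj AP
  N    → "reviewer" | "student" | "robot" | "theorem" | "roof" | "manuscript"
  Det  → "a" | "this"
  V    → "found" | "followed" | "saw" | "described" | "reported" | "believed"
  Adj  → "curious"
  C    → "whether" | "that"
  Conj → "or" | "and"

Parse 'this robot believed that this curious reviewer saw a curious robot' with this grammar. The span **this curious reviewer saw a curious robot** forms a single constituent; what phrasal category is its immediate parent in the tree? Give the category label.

CP

[S [NP [Det this] [N robot]] [VP [V believed] [CP [C that] [S [NP [Det this] [AP [Adj curious]] [N reviewer]] [VP [V saw] [NP [Det a] [AP [Adj curious]] [N robot]]]]]]]
The span 'this curious reviewer saw a curious robot' is the S node built by S → NP VP.
Its mother is the CP built by CP → C S.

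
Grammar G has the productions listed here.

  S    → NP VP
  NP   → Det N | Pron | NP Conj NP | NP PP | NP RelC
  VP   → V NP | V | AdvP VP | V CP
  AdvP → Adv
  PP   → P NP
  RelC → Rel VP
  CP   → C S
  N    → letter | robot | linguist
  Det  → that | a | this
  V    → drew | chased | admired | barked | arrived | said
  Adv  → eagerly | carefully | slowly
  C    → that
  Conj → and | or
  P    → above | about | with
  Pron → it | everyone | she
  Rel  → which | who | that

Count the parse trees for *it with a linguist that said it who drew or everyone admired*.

9

Two of the 9 distinct bracketings:
[S [NP [NP [NP [Pron it]] [PP [P with] [NP [NP [Det a] [N linguist]] [RelC [Rel that] [VP [V said] [NP [NP [Pron it]] [RelC [Rel who] [VP [V drew]]]]]]]]] [Conj or] [NP [Pron everyone]]] [VP [V admired]]]
[S [NP [NP [NP [Pron it]] [PP [P with] [NP [NP [NP [Det a] [N linguist]] [RelC [Rel that] [VP [V said] [NP [Pron it]]]]] [RelC [Rel who] [VP [V drew]]]]]] [Conj or] [NP [Pron everyone]]] [VP [V admired]]]
The trees differ in how a recursive rule is bracketed over the same span.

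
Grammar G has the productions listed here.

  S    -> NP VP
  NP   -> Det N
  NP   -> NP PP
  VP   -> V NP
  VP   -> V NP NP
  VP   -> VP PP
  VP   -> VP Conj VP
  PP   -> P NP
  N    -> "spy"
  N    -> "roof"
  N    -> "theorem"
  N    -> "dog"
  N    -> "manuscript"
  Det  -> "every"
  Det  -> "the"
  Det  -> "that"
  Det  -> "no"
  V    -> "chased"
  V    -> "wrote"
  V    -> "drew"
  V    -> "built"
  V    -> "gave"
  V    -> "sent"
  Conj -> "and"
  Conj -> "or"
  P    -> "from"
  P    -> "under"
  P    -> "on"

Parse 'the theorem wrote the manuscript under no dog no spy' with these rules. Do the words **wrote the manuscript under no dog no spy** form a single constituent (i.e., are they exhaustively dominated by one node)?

Yes

[S [NP [Det the] [N theorem]] [VP [V wrote] [NP [NP [Det the] [N manuscript]] [PP [P under] [NP [Det no] [N dog]]]] [NP [Det no] [N spy]]]]
The words 'wrote the manuscript under no dog no spy' are exhaustively dominated by a single VP node (built by VP → V NP NP), so they form a constituent.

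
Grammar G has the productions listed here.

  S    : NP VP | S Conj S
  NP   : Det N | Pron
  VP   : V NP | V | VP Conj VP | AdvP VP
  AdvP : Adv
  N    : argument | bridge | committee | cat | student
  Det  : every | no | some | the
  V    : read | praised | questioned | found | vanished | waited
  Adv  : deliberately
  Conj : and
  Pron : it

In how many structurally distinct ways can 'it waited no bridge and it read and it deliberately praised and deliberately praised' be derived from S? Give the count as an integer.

4

Two of the 4 distinct bracketings:
[S [S [NP [Pron it]] [VP [V waited] [NP [Det no] [N bridge]]]] [Conj and] [S [S [NP [Pron it]] [VP [V read]]] [Conj and] [S [NP [Pron it]] [VP [VP [AdvP [Adv deliberately]] [VP [V praised]]] [Conj and] [VP [AdvP [Adv deliberately]] [VP [V praised]]]]]]]
[S [S [NP [Pron it]] [VP [V waited] [NP [Det no] [N bridge]]]] [Conj and] [S [S [NP [Pron it]] [VP [V read]]] [Conj and] [S [NP [Pron it]] [VP [AdvP [Adv deliberately]] [VP [VP [V praised]] [Conj and] [VP [AdvP [Adv deliberately]] [VP [V praised]]]]]]]]
The trees differ in how a recursive rule is bracketed over the same span.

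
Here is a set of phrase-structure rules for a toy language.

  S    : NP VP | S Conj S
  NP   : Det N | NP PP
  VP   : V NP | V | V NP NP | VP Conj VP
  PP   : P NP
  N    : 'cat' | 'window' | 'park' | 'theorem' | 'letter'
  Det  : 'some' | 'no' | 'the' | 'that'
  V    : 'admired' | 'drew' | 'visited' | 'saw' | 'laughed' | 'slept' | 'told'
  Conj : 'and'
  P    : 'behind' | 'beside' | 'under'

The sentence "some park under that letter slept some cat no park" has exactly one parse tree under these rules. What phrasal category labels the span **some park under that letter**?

S
  NP
    NP
      Det: some
      N: park
    PP
      P: under
      NP
        Det: that
        N: letter
  VP
    V: slept
    NP
      Det: some
      N: cat
    NP
      Det: no
      N: park
The span 'some park under that letter' is the NP node built by NP → NP PP.

NP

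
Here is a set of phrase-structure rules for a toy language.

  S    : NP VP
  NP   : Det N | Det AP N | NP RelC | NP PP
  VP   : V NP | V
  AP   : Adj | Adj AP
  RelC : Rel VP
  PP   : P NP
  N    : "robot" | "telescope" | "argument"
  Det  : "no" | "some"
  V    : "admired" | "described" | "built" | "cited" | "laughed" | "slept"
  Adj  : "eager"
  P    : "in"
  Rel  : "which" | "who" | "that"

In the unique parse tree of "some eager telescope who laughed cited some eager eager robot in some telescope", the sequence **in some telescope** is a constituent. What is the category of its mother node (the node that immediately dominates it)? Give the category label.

[S [NP [NP [Det some] [AP [Adj eager]] [N telescope]] [RelC [Rel who] [VP [V laughed]]]] [VP [V cited] [NP [NP [Det some] [AP [Adj eager] [AP [Adj eager]]] [N robot]] [PP [P in] [NP [Det some] [N telescope]]]]]]
The span 'in some telescope' is the PP node built by PP → P NP.
Its mother is the NP built by NP → NP PP.

NP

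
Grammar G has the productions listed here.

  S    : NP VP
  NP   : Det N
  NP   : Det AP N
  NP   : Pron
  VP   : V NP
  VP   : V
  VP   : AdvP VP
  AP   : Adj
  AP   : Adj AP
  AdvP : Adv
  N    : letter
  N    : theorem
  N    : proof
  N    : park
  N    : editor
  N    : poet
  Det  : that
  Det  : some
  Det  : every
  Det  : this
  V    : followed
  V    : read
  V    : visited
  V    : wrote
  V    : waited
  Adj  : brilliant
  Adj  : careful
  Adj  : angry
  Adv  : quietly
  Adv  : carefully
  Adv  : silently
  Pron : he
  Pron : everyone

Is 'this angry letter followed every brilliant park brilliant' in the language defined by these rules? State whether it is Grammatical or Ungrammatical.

Ungrammatical

An N word can never sit immediately before an Adj word in any string this grammar generates, so the substring 'park brilliant' rules out a derivation.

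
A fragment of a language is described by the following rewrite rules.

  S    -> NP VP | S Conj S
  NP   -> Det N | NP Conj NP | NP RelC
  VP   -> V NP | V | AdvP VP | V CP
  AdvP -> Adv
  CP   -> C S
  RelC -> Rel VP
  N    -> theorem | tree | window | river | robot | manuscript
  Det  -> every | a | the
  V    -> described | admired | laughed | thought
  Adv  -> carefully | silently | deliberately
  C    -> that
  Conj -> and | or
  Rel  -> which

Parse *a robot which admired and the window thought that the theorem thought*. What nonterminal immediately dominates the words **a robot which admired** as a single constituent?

NP

S
  NP
    NP
      NP
        Det: a
        N: robot
      RelC
        Rel: which
        VP
          V: admired
    Conj: and
    NP
      Det: the
      N: window
  VP
    V: thought
    CP
      C: that
      S
        NP
          Det: the
          N: theorem
        VP
          V: thought
The span 'a robot which admired' is the NP node built by NP → NP RelC.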